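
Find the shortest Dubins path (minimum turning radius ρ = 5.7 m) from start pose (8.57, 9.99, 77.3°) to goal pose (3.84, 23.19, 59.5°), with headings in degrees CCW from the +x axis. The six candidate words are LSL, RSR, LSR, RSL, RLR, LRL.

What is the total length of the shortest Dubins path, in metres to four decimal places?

Let ψ = atan2(Δy, Δx) = atan2(13.20, -4.73) = 109.7143° be the start→goal bearing.
Normalize: d = |goal − start| / ρ = 14.021872/5.7 = 2.459978, α = (θ_start − ψ) mod 360° = 327.5857° = 5.717449 rad, β = (θ_goal − ψ) mod 360° = 309.7857° = 5.406781 rad.
Common terms: sin α = -0.536037, cos α = 0.844194, sin β = -0.768443, cos β = 0.639918, cos(α−β) = 0.952129, d² = 6.051490. Work in radians in the unit-radius frame; every candidate has L = ρ·(t + p + q).
LSL: p² = 2 + d² − 2cos(α−β) + 2d(sin α − sin β) = 7.290657; p = √p² = 2.700122; φ = atan2(cos β − cos α, d + sin α − sin β) = -0.075727 rad; t = (φ − α) mod 2π = 0.490009 rad, q = (β − φ) mod 2π = 5.482507 rad → L = 5.7·(0.490009 + 2.700122 + 5.482507) = 5.7·8.672638 = 49.434039 m
RSR: p² = 2 + d² − 2cos(α−β) + 2d(sin β − sin α) = 5.003805; p = √p² = 2.236919; φ = atan2(cos α − cos β, d − sin α + sin β) = 0.091448 rad; t = (α − φ) mod 2π = 5.626001 rad, q = (φ − β) mod 2π = 0.967853 rad → L = 5.7·(5.626001 + 2.236919 + 0.967853) = 5.7·8.830773 = 50.335403 m
LSR: p² = d² − 2 + 2cos(α−β) + 2d(sin α + sin β) = -0.462238 < 0 → infeasible
RSL: p² = d² − 2 + 2cos(α−β) − 2d(sin α + sin β) = 12.373735; p = √p² = 3.517632; φ = atan2(cos α + cos β, d − sin α − sin β) − atan2(2, p) = -0.141450 rad; t = (α − φ) mod 2π = 5.858900 rad, q = (β − φ) mod 2π = 5.548231 rad → L = 5.7·(5.858900 + 3.517632 + 5.548231) = 5.7·14.924762 = 85.071146 m
RLR: c = (6 − d² + 2cos(α−β) + 2d(sin α − sin β))/8 = 0.374524; p = 2π − arccos c = 5.096273 rad; φ = atan2(cos α − cos β, d − sin α + sin β) = 0.091448 rad; t = (α − φ + p/2) mod 2π = 1.890952 rad, q = (α − β − t + p) mod 2π = 3.515989 rad → L = 5.7·(1.890952 + 5.096273 + 3.515989) = 5.7·10.503214 = 59.868320 m
LRL: c = (6 − d² + 2cos(α−β) − 2d(sin α − sin β))/8 = 0.088668; p = 2π − arccos c = 4.801173 rad; φ = atan2(cos β − cos α, d + sin α − sin β) = -0.075727 rad; t = (φ − α + p/2) mod 2π = 2.890596 rad, q = (β − α − t + p) mod 2π = 1.599909 rad → L = 5.7·(2.890596 + 4.801173 + 1.599909) = 5.7·9.291678 = 52.962566 m
Shortest: LSL with L = 49.434039 m ≈ 49.4340 m

49.4340 m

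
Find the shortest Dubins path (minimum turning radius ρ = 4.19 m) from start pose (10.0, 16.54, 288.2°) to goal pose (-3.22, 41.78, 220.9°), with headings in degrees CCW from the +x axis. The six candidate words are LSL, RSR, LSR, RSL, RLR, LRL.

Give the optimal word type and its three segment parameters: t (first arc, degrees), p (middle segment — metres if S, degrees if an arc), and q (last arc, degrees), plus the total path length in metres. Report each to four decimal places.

Let ψ = atan2(Δy, Δx) = atan2(25.24, -13.22) = 117.6443° be the start→goal bearing.
Normalize: d = |goal − start| / ρ = 28.492560/4.19 = 6.800134, α = (θ_start − ψ) mod 360° = 170.5557° = 2.976759 rad, β = (θ_goal − ψ) mod 360° = 103.2557° = 1.802152 rad.
Common terms: sin α = 0.164088, cos α = -0.986446, sin β = 0.973356, cos β = -0.229298, cos(α−β) = 0.385906, d² = 46.241819. Work in radians in the unit-radius frame; every candidate has L = ρ·(t + p + q).
LSL: p² = 2 + d² − 2cos(α−β) + 2d(sin α − sin β) = 36.463745; p = √p² = 6.038522; φ = atan2(cos β − cos α, d + sin α − sin β) = 0.125717 rad; t = (φ − α) mod 2π = 3.432144 rad, q = (β − φ) mod 2π = 1.676435 rad → L = 4.19·(3.432144 + 6.038522 + 1.676435) = 4.19·11.147101 = 46.706351 m
RSR: p² = 2 + d² − 2cos(α−β) + 2d(sin β − sin α) = 58.476269; p = √p² = 7.646978; φ = atan2(cos α − cos β, d − sin α + sin β) = -0.099175 rad; t = (α − φ) mod 2π = 3.075934 rad, q = (φ − β) mod 2π = 4.381858 rad → L = 4.19·(3.075934 + 7.646978 + 4.381858) = 4.19·15.104770 = 63.288985 m
LSR: p² = d² − 2 + 2cos(α−β) + 2d(sin α + sin β) = 60.483184; p = √p² = 7.777094; φ = atan2(−cos α − cos β, d + sin α + sin β) − atan2(−2, p) = 0.403693 rad; t = (φ − α) mod 2π = 3.710119 rad, q = (φ − β) mod 2π = 4.884726 rad → L = 4.19·(3.710119 + 7.777094 + 4.884726) = 4.19·16.371939 = 68.598425 m
RSL: p² = d² − 2 + 2cos(α−β) − 2d(sin α + sin β) = 29.544079; p = √p² = 5.435447; φ = atan2(cos α + cos β, d − sin α − sin β) − atan2(2, p) = -0.564063 rad; t = (α − φ) mod 2π = 3.540822 rad, q = (β − φ) mod 2π = 2.366216 rad → L = 4.19·(3.540822 + 5.435447 + 2.366216) = 4.19·11.342484 = 47.525009 m
RLR: c = (6 − d² + 2cos(α−β) + 2d(sin α − sin β))/8 = -6.309534, |c| > 1 → infeasible
LRL: c = (6 − d² + 2cos(α−β) − 2d(sin α − sin β))/8 = -3.557968, |c| > 1 → infeasible
Shortest: LSL with L = 46.706351 m ≈ 46.7064 m
Convert LSL to answer units (arcs ×180/π): t = 3.432144·180/π = 196.6473°, p = ρ·p = 4.19·6.038522 = 25.3014 m, q = 1.676435·180/π = 96.0527°, L = 46.7064 m.

LSL: t = 196.6473°, p = 25.3014 m, q = 96.0527°, L = 46.7064 m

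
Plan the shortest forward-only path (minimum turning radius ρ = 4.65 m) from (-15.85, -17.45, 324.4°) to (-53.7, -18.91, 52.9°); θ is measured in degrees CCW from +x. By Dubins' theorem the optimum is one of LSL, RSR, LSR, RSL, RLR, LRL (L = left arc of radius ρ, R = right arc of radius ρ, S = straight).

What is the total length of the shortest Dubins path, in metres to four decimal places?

Let ψ = atan2(Δy, Δx) = atan2(-1.46, -37.85) = -177.7910° be the start→goal bearing.
Normalize: d = |goal − start| / ρ = 37.878148/4.65 = 8.145838, α = (θ_start − ψ) mod 360° = 142.1910° = 2.481701 rad, β = (θ_goal − ψ) mod 360° = 230.6910° = 4.026318 rad.
Common terms: sin α = 0.613031, cos α = -0.790059, sin β = -0.773741, cos β = -0.633502, cos(α−β) = 0.026177, d² = 66.354681. Work in radians in the unit-radius frame; every candidate has L = ρ·(t + p + q).
LSL: p² = 2 + d² − 2cos(α−β) + 2d(sin α − sin β) = 90.895166; p = √p² = 9.533896; φ = atan2(cos β − cos α, d + sin α − sin β) = 0.016422 rad; t = (φ − α) mod 2π = 3.817906 rad, q = (β − φ) mod 2π = 4.009896 rad → L = 4.65·(3.817906 + 9.533896 + 4.009896) = 4.65·17.361697 = 80.731893 m
RSR: p² = 2 + d² − 2cos(α−β) + 2d(sin β − sin α) = 45.709489; p = √p² = 6.760879; φ = atan2(cos α − cos β, d − sin α + sin β) = -0.023158 rad; t = (α − φ) mod 2π = 2.504860 rad, q = (φ − β) mod 2π = 2.233709 rad → L = 4.65·(2.504860 + 6.760879 + 2.233709) = 4.65·11.499448 = 53.472434 m
LSR: p² = d² − 2 + 2cos(α−β) + 2d(sin α + sin β) = 61.788805; p = √p² = 7.860586; φ = atan2(−cos α − cos β, d + sin α + sin β) − atan2(−2, p) = 0.425571 rad; t = (φ − α) mod 2π = 4.227055 rad, q = (φ − β) mod 2π = 2.682438 rad → L = 4.65·(4.227055 + 7.860586 + 2.682438) = 4.65·14.770078 = 68.680864 m
RSL: p² = d² − 2 + 2cos(α−β) − 2d(sin α + sin β) = 67.025266; p = √p² = 8.186896; φ = atan2(cos α + cos β, d − sin α − sin β) − atan2(2, p) = -0.409329 rad; t = (α − φ) mod 2π = 2.891031 rad, q = (β − φ) mod 2π = 4.435647 rad → L = 4.65·(2.891031 + 8.186896 + 4.435647) = 4.65·15.513574 = 72.138117 m
RLR: c = (6 − d² + 2cos(α−β) + 2d(sin α − sin β))/8 = -4.713686, |c| > 1 → infeasible
LRL: c = (6 − d² + 2cos(α−β) − 2d(sin α − sin β))/8 = -10.361896, |c| > 1 → infeasible
Shortest: RSR with L = 53.472434 m ≈ 53.4724 m

53.4724 m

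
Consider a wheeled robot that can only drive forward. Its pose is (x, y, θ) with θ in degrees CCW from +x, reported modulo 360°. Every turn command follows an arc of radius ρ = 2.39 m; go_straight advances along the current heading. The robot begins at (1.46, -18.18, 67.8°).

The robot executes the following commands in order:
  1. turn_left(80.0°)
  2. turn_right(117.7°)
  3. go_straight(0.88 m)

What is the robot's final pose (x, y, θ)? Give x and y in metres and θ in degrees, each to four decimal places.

(1.3570, -10.7231, 30.1000°)

set_pose: (x, y, θ) = (1.4600, -18.1800, 67.8000°), ρ = 2.39
turn_left(80.0°): centre at ρ to the left, rotate +80.0° → (0.5207, -15.2546, 147.8000°)
turn_right(117.7°): centre at ρ to the right, rotate −117.7° → (0.5957, -11.1644, 30.1000°)
go_straight(0.88): x += 0.88·cos θ, y += 0.88·sin θ → (1.3570, -10.7231, 30.1000°)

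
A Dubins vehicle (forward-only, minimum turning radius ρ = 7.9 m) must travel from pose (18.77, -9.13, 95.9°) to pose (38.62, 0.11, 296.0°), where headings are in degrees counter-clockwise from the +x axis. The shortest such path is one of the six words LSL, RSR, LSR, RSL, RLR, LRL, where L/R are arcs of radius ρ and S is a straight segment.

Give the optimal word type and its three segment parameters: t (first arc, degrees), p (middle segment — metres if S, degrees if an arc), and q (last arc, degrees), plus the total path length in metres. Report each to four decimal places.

RSR: t = 50.4731°, p = 6.9696 m, q = 109.4269°, L = 29.0167 m

Let ψ = atan2(Δy, Δx) = atan2(9.24, 19.85) = 24.9616° be the start→goal bearing.
Normalize: d = |goal − start| / ρ = 21.895207/7.9 = 2.771545, α = (θ_start − ψ) mod 360° = 70.9384° = 1.238109 rad, β = (θ_goal − ψ) mod 360° = 271.0384° = 4.730513 rad.
Common terms: sin α = 0.945168, cos α = 0.326584, sin β = -0.999836, cos β = 0.018123, cos(α−β) = -0.939094, d² = 7.681463. Work in radians in the unit-radius frame; every candidate has L = ρ·(t + p + q).
LSL: p² = 2 + d² − 2cos(α−β) + 2d(sin α − sin β) = 22.340984; p = √p² = 4.726625; φ = atan2(cos β − cos α, d + sin α − sin β) = -0.065307 rad; t = (φ − α) mod 2π = 4.979769 rad, q = (β − φ) mod 2π = 4.795820 rad → L = 7.9·(4.979769 + 4.726625 + 4.795820) = 7.9·14.502214 = 114.567492 m
RSR: p² = 2 + d² − 2cos(α−β) + 2d(sin β − sin α) = 0.778318; p = √p² = 0.882224; φ = atan2(cos α − cos β, d − sin α + sin β) = 0.357187 rad; t = (α − φ) mod 2π = 0.880922 rad, q = (φ − β) mod 2π = 1.909859 rad → L = 7.9·(0.880922 + 0.882224 + 1.909859) = 7.9·3.673005 = 29.016740 m
LSR: p² = d² − 2 + 2cos(α−β) + 2d(sin α + sin β) = 3.500247; p = √p² = 1.870895; φ = atan2(−cos α − cos β, d + sin α + sin β) − atan2(−2, p) = 0.692537 rad; t = (φ − α) mod 2π = 5.737613 rad, q = (φ − β) mod 2π = 2.245209 rad → L = 7.9·(5.737613 + 1.870895 + 2.245209) = 7.9·9.853716 = 77.844360 m
RSL: p² = d² − 2 + 2cos(α−β) − 2d(sin α + sin β) = 4.106302; p = √p² = 2.026401; φ = atan2(cos α + cos β, d − sin α − sin β) − atan2(2, p) = -0.657473 rad; t = (α − φ) mod 2π = 1.895582 rad, q = (β − φ) mod 2π = 5.387986 rad → L = 7.9·(1.895582 + 2.026401 + 5.387986) = 7.9·9.309969 = 73.548758 m
RLR: c = (6 − d² + 2cos(α−β) + 2d(sin α − sin β))/8 = 0.902710; p = 2π − arccos c = 5.838417 rad; φ = atan2(cos α − cos β, d − sin α + sin β) = 0.357187 rad; t = (α − φ + p/2) mod 2π = 3.800131 rad, q = (α − β − t + p) mod 2π = 4.829067 rad → L = 7.9·(3.800131 + 5.838417 + 4.829067) = 7.9·14.467615 = 114.294156 m
LRL: c = (6 − d² + 2cos(α−β) − 2d(sin α − sin β))/8 = -1.792623, |c| > 1 → infeasible
Shortest: RSR with L = 29.016740 m ≈ 29.0167 m
Convert RSR to answer units (arcs ×180/π): t = 0.880922·180/π = 50.4731°, p = ρ·p = 7.9·0.882224 = 6.9696 m, q = 1.909859·180/π = 109.4269°, L = 29.0167 m.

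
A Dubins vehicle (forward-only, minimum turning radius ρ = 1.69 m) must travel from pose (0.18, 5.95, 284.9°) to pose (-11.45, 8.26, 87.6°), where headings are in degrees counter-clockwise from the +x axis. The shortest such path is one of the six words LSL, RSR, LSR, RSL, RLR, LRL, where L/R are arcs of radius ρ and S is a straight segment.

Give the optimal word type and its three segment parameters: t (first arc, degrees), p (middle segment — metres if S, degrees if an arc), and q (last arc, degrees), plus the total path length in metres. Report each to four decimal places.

Let ψ = atan2(Δy, Δx) = atan2(2.31, -11.63) = 168.7659° be the start→goal bearing.
Normalize: d = |goal − start| / ρ = 11.857192/1.69 = 7.016090, α = (θ_start − ψ) mod 360° = 116.1341° = 2.026923 rad, β = (θ_goal − ψ) mod 360° = 278.8341° = 4.866573 rad.
Common terms: sin α = 0.897765, cos α = -0.440474, sin β = -0.988137, cos β = 0.153574, cos(α−β) = -0.954761, d² = 49.225517. Work in radians in the unit-radius frame; every candidate has L = ρ·(t + p + q).
LSL: p² = 2 + d² − 2cos(α−β) + 2d(sin α − sin β) = 79.598362; p = √p² = 8.921791; φ = atan2(cos β − cos α, d + sin α − sin β) = 0.066633 rad; t = (φ − α) mod 2π = 4.322896 rad, q = (β − φ) mod 2π = 4.799940 rad → L = 1.69·(4.322896 + 8.921791 + 4.799940) = 1.69·18.044627 = 30.495420 m
RSR: p² = 2 + d² − 2cos(α−β) + 2d(sin β − sin α) = 26.671715; p = √p² = 5.164467; φ = atan2(cos α − cos β, d − sin α + sin β) = -0.115281 rad; t = (α − φ) mod 2π = 2.142204 rad, q = (φ − β) mod 2π = 1.301331 rad → L = 1.69·(2.142204 + 5.164467 + 1.301331) = 1.69·8.608001 = 14.547522 m
LSR: p² = d² − 2 + 2cos(α−β) + 2d(sin α + sin β) = 44.047884; p = √p² = 6.636858; φ = atan2(−cos α − cos β, d + sin α + sin β) − atan2(−2, p) = 0.334094 rad; t = (φ − α) mod 2π = 4.590357 rad, q = (φ − β) mod 2π = 1.750706 rad → L = 1.69·(4.590357 + 6.636858 + 1.750706) = 1.69·12.977921 = 21.932686 m
RSL: p² = d² − 2 + 2cos(α−β) − 2d(sin α + sin β) = 46.584107; p = √p² = 6.825255; φ = atan2(cos α + cos β, d − sin α − sin β) − atan2(2, p) = -0.325399 rad; t = (α − φ) mod 2π = 2.352322 rad, q = (β − φ) mod 2π = 5.191973 rad → L = 1.69·(2.352322 + 6.825255 + 5.191973) = 1.69·14.369550 = 24.284539 m
RLR: c = (6 − d² + 2cos(α−β) + 2d(sin α − sin β))/8 = -2.333964, |c| > 1 → infeasible
LRL: c = (6 − d² + 2cos(α−β) − 2d(sin α − sin β))/8 = -8.949795, |c| > 1 → infeasible
Shortest: RSR with L = 14.547522 m ≈ 14.5475 m
Convert RSR to answer units (arcs ×180/π): t = 2.142204·180/π = 122.7392°, p = ρ·p = 1.69·5.164467 = 8.7279 m, q = 1.301331·180/π = 74.5608°, L = 14.5475 m.

RSR: t = 122.7392°, p = 8.7279 m, q = 74.5608°, L = 14.5475 m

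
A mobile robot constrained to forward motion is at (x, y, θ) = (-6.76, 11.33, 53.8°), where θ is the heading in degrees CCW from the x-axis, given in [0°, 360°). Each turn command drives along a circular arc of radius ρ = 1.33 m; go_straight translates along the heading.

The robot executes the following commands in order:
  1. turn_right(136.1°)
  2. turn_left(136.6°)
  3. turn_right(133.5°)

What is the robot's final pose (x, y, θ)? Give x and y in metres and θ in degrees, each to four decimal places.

set_pose: (x, y, θ) = (-6.7600, 11.3300, 53.8000°), ρ = 1.33
turn_right(136.1°): centre at ρ to the right, rotate −136.1° → (-4.3687, 10.7227, -82.3000° ≡ 277.7000°)
turn_left(136.6°): centre at ρ to the left, rotate +136.6° → (-1.9707, 10.1248, 414.3000° ≡ 54.3000°)
turn_right(133.5°): centre at ρ to the right, rotate −133.5° → (0.4159, 9.5979, -79.2000° ≡ 280.8000°)

(0.4159, 9.5979, 280.8000°)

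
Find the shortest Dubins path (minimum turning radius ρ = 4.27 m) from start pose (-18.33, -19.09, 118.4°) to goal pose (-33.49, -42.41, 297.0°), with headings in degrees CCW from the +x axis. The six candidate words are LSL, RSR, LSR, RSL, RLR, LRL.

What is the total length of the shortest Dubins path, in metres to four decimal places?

Let ψ = atan2(Δy, Δx) = atan2(-23.32, -15.16) = -123.0273° be the start→goal bearing.
Normalize: d = |goal − start| / ρ = 27.814529/4.27 = 6.513941, α = (θ_start − ψ) mod 360° = 241.4273° = 4.213702 rad, β = (θ_goal − ψ) mod 360° = 60.0273° = 1.047674 rad.
Common terms: sin α = -0.878211, cos α = -0.478273, sin β = 0.866264, cos β = 0.499587, cos(α−β) = -0.999701, d² = 42.431429. Work in radians in the unit-radius frame; every candidate has L = ρ·(t + p + q).
LSL: p² = 2 + d² − 2cos(α−β) + 2d(sin α − sin β) = 23.704019; p = √p² = 4.868677; φ = atan2(cos β − cos α, d + sin α − sin β) = 0.202223 rad; t = (φ − α) mod 2π = 2.271706 rad, q = (β − φ) mod 2π = 0.845452 rad → L = 4.27·(2.271706 + 4.868677 + 0.845452) = 4.27·7.985835 = 34.099517 m
RSR: p² = 2 + d² − 2cos(α−β) + 2d(sin β − sin α) = 69.157645; p = √p² = 8.316108; φ = atan2(cos α − cos β, d − sin α + sin β) = -0.117859 rad; t = (α − φ) mod 2π = 4.331561 rad, q = (φ − β) mod 2π = 5.117652 rad → L = 4.27·(4.331561 + 8.316108 + 5.117652) = 4.27·17.765320 = 75.857917 m
LSR: p² = d² − 2 + 2cos(α−β) + 2d(sin α + sin β) = 38.276376; p = √p² = 6.186790; φ = atan2(−cos α − cos β, d + sin α + sin β) − atan2(−2, p) = 0.309388 rad; t = (φ − α) mod 2π = 2.378871 rad, q = (φ − β) mod 2π = 5.544899 rad → L = 4.27·(2.378871 + 6.186790 + 5.544899) = 4.27·14.110561 = 60.252094 m
RSL: p² = d² − 2 + 2cos(α−β) − 2d(sin α + sin β) = 38.587675; p = √p² = 6.211898; φ = atan2(cos α + cos β, d − sin α − sin β) − atan2(2, p) = -0.308216 rad; t = (α − φ) mod 2π = 4.521918 rad, q = (β − φ) mod 2π = 1.355891 rad → L = 4.27·(4.521918 + 6.211898 + 1.355891) = 4.27·12.089707 = 51.623048 m
RLR: c = (6 − d² + 2cos(α−β) + 2d(sin α − sin β))/8 = -7.644706, |c| > 1 → infeasible
LRL: c = (6 − d² + 2cos(α−β) − 2d(sin α − sin β))/8 = -1.963002, |c| > 1 → infeasible
Shortest: LSL with L = 34.099517 m ≈ 34.0995 m

34.0995 m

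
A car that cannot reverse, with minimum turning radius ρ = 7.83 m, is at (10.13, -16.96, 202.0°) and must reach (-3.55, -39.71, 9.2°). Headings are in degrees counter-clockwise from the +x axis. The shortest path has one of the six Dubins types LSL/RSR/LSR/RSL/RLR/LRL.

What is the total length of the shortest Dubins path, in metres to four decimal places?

42.3274 m

Let ψ = atan2(Δy, Δx) = atan2(-22.75, -13.68) = -121.0193° be the start→goal bearing.
Normalize: d = |goal − start| / ρ = 26.546278/7.83 = 3.390329, α = (θ_start − ψ) mod 360° = 323.0193° = 5.637750 rad, β = (θ_goal − ψ) mod 360° = 130.2193° = 2.272755 rad.
Common terms: sin α = -0.601546, cos α = 0.798838, sin β = 0.763579, cos β = -0.645715, cos(α−β) = -0.975149, d² = 11.494333. Work in radians in the unit-radius frame; every candidate has L = ρ·(t + p + q).
LSL: p² = 2 + d² − 2cos(α−β) + 2d(sin α − sin β) = 6.188185; p = √p² = 2.487606; φ = atan2(cos β − cos α, d + sin α − sin β) = -0.619588 rad; t = (φ − α) mod 2π = 0.025847 rad, q = (β − φ) mod 2π = 2.892343 rad → L = 7.83·(0.025847 + 2.487606 + 2.892343) = 7.83·5.405797 = 42.327388 m
RSR: p² = 2 + d² − 2cos(α−β) + 2d(sin β − sin α) = 24.701078; p = √p² = 4.970018; φ = atan2(cos α − cos β, d − sin α + sin β) = 0.294910 rad; t = (α − φ) mod 2π = 5.342840 rad, q = (φ − β) mod 2π = 4.305340 rad → L = 7.83·(5.342840 + 4.970018 + 4.305340) = 7.83·14.618198 = 114.460491 m
LSR: p² = d² − 2 + 2cos(α−β) + 2d(sin α + sin β) = 8.642721; p = √p² = 2.939851; φ = atan2(−cos α − cos β, d + sin α + sin β) − atan2(−2, p) = 0.554308 rad; t = (φ − α) mod 2π = 1.199744 rad, q = (φ − β) mod 2π = 4.564738 rad → L = 7.83·(1.199744 + 2.939851 + 4.564738) = 7.83·8.704333 = 68.154926 m
RSL: p² = d² − 2 + 2cos(α−β) − 2d(sin α + sin β) = 6.445347; p = √p² = 2.538769; φ = atan2(cos α + cos β, d − sin α − sin β) − atan2(2, p) = -0.619851 rad; t = (α − φ) mod 2π = 6.257601 rad, q = (β − φ) mod 2π = 2.892606 rad → L = 7.83·(6.257601 + 2.538769 + 2.892606) = 7.83·11.688976 = 91.524685 m
RLR: c = (6 − d² + 2cos(α−β) + 2d(sin α − sin β))/8 = -2.087635, |c| > 1 → infeasible
LRL: c = (6 − d² + 2cos(α−β) − 2d(sin α − sin β))/8 = 0.226477; p = 2π − arccos c = 4.940848 rad; φ = atan2(cos β − cos α, d + sin α − sin β) = -0.619588 rad; t = (φ − α + p/2) mod 2π = 2.496271 rad, q = (β − α − t + p) mod 2π = 5.362767 rad → L = 7.83·(2.496271 + 4.940848 + 5.362767) = 7.83·12.799887 = 100.223113 m
Shortest: LSL with L = 42.327388 m ≈ 42.3274 m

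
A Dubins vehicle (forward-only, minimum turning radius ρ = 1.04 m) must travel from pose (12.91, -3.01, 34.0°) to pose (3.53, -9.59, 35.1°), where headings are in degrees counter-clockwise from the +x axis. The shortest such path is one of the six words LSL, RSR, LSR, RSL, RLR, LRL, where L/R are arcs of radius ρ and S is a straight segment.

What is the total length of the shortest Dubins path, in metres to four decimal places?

Let ψ = atan2(Δy, Δx) = atan2(-6.58, -9.38) = -144.9506° be the start→goal bearing.
Normalize: d = |goal − start| / ρ = 11.457783/1.04 = 11.017099, α = (θ_start − ψ) mod 360° = 178.9506° = 3.123278 rad, β = (θ_goal − ψ) mod 360° = 180.0506° = 3.142476 rad.
Common terms: sin α = 0.018314, cos α = -0.999832, sin β = -0.000884, cos β = -1.000000, cos(α−β) = 0.999816, d² = 121.376479. Work in radians in the unit-radius frame; every candidate has L = ρ·(t + p + q).
LSL: p² = 2 + d² − 2cos(α−β) + 2d(sin α − sin β) = 121.799852; p = √p² = 11.036297; φ = atan2(cos β − cos α, d + sin α − sin β) = -0.000015 rad; t = (φ − α) mod 2π = 3.159893 rad, q = (β − φ) mod 2π = 3.142491 rad → L = 1.04·(3.159893 + 11.036297 + 3.142491) = 1.04·17.338681 = 18.032228 m
RSR: p² = 2 + d² − 2cos(α−β) + 2d(sin β − sin α) = 120.953844; p = √p² = 10.997902; φ = atan2(cos α − cos β, d − sin α + sin β) = 0.000015 rad; t = (α − φ) mod 2π = 3.123262 rad, q = (φ − β) mod 2π = 3.140724 rad → L = 1.04·(3.123262 + 10.997902 + 3.140724) = 1.04·17.261888 = 17.952364 m
LSR: p² = d² − 2 + 2cos(α−β) + 2d(sin α + sin β) = 121.760175; p = √p² = 11.034499; φ = atan2(−cos α − cos β, d + sin α + sin β) − atan2(−2, p) = 0.358591 rad; t = (φ − α) mod 2π = 3.518499 rad, q = (φ − β) mod 2π = 3.499300 rad → L = 1.04·(3.518499 + 11.034499 + 3.499300) = 1.04·18.052298 = 18.774390 m
RSL: p² = d² − 2 + 2cos(α−β) − 2d(sin α + sin β) = 120.992046; p = √p² = 10.999638; φ = atan2(cos α + cos β, d − sin α − sin β) − atan2(2, p) = -0.359703 rad; t = (α − φ) mod 2π = 3.482981 rad, q = (β − φ) mod 2π = 3.502180 rad → L = 1.04·(3.482981 + 10.999638 + 3.502180) = 1.04·17.984799 = 18.704191 m
RLR: c = (6 − d² + 2cos(α−β) + 2d(sin α − sin β))/8 = -14.119231, |c| > 1 → infeasible
LRL: c = (6 − d² + 2cos(α−β) − 2d(sin α − sin β))/8 = -14.224981, |c| > 1 → infeasible
Shortest: RSR with L = 17.952364 m ≈ 17.9524 m

17.9524 m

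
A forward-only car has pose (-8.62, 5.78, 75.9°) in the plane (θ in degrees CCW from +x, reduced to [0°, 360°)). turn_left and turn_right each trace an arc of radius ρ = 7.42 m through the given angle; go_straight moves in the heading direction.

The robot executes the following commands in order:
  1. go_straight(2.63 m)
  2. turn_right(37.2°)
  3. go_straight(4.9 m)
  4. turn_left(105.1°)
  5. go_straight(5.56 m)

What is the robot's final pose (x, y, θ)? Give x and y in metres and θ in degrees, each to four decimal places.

set_pose: (x, y, θ) = (-8.6200, 5.7800, 75.9000°), ρ = 7.42
go_straight(2.63): x += 2.63·cos θ, y += 2.63·sin θ → (-7.9793, 8.3308, 75.9000°)
turn_right(37.2°): centre at ρ to the right, rotate −37.2° → (-5.4221, 12.3139, 38.7000°)
go_straight(4.9): x += 4.9·cos θ, y += 4.9·sin θ → (-1.5980, 15.3776, 38.7000°)
turn_left(105.1°): centre at ρ to the left, rotate +105.1° → (-1.8550, 27.1561, 143.8000°)
go_straight(5.56): x += 5.56·cos θ, y += 5.56·sin θ → (-6.3417, 30.4398, 143.8000°)

(-6.3417, 30.4398, 143.8000°)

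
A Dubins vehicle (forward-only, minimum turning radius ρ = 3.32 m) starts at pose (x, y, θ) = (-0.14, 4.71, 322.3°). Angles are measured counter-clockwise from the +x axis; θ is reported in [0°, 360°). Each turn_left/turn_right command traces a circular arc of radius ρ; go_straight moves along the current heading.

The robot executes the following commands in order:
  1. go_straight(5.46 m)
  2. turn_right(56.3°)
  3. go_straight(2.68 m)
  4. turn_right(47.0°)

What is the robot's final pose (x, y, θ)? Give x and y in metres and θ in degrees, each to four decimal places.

(4.0522, -6.5094, 219.0000°)

set_pose: (x, y, θ) = (-0.1400, 4.7100, 322.3000°), ρ = 3.32
go_straight(5.46): x += 5.46·cos θ, y += 5.46·sin θ → (4.1801, 1.3711, 322.3000°)
turn_right(56.3°): centre at ρ to the right, rotate −56.3° → (5.4617, -1.4874, 266.0000°)
go_straight(2.68): x += 2.68·cos θ, y += 2.68·sin θ → (5.2748, -4.1609, 266.0000°)
turn_right(47.0°): centre at ρ to the right, rotate −47.0° → (4.0522, -6.5094, 219.0000°)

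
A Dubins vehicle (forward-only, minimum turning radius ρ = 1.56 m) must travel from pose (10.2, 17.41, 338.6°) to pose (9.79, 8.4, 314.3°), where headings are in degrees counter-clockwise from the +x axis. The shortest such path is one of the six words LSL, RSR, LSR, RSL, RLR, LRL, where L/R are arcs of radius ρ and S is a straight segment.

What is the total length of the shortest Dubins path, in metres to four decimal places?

9.8121 m

Let ψ = atan2(Δy, Δx) = atan2(-9.01, -0.41) = -92.6054° be the start→goal bearing.
Normalize: d = |goal − start| / ρ = 9.019324/1.56 = 5.781618, α = (θ_start − ψ) mod 360° = 71.2054° = 1.242769 rad, β = (θ_goal − ψ) mod 360° = 46.9054° = 0.818654 rad.
Common terms: sin α = 0.946680, cos α = 0.322176, sin β = 0.730227, cos β = 0.683204, cos(α−β) = 0.911403, d² = 33.427104. Work in radians in the unit-radius frame; every candidate has L = ρ·(t + p + q).
LSL: p² = 2 + d² − 2cos(α−β) + 2d(sin α − sin β) = 36.107190; p = √p² = 6.008926; φ = atan2(cos β − cos α, d + sin α − sin β) = 0.060118 rad; t = (φ − α) mod 2π = 5.100534 rad, q = (β − φ) mod 2π = 0.758536 rad → L = 1.56·(5.100534 + 6.008926 + 0.758536) = 1.56·11.867996 = 18.514074 m
RSR: p² = 2 + d² − 2cos(α−β) + 2d(sin β − sin α) = 31.101404; p = √p² = 5.576863; φ = atan2(cos α − cos β, d − sin α + sin β) = -0.064782 rad; t = (α − φ) mod 2π = 1.307552 rad, q = (φ − β) mod 2π = 5.399749 rad → L = 1.56·(1.307552 + 5.576863 + 5.399749) = 1.56·12.284164 = 19.163295 m
LSR: p² = d² − 2 + 2cos(α−β) + 2d(sin α + sin β) = 52.640382; p = √p² = 7.255369; φ = atan2(−cos α − cos β, d + sin α + sin β) − atan2(−2, p) = 0.134989 rad; t = (φ − α) mod 2π = 5.175405 rad, q = (φ − β) mod 2π = 5.599520 rad → L = 1.56·(5.175405 + 7.255369 + 5.599520) = 1.56·18.030294 = 28.127259 m
RSL: p² = d² − 2 + 2cos(α−β) − 2d(sin α + sin β) = 13.859438; p = √p² = 3.722827; φ = atan2(cos α + cos β, d − sin α − sin β) − atan2(2, p) = -0.252779 rad; t = (α − φ) mod 2π = 1.495548 rad, q = (β − φ) mod 2π = 1.071433 rad → L = 1.56·(1.495548 + 3.722827 + 1.071433) = 1.56·6.289808 = 9.812101 m
RLR: c = (6 − d² + 2cos(α−β) + 2d(sin α − sin β))/8 = -2.887676, |c| > 1 → infeasible
LRL: c = (6 − d² + 2cos(α−β) − 2d(sin α − sin β))/8 = -3.513399, |c| > 1 → infeasible
Shortest: RSL with L = 9.812101 m ≈ 9.8121 m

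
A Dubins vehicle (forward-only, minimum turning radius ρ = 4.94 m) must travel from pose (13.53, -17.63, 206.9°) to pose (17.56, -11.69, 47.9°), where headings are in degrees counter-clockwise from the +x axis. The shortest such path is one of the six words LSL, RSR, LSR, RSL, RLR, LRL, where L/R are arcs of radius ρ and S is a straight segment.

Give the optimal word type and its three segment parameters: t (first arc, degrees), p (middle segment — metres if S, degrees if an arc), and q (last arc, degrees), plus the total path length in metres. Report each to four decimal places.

LRL: t = 26.6622°, p = 271.5281°, q = 85.8659°, L = 33.1130 m

Let ψ = atan2(Δy, Δx) = atan2(5.94, 4.03) = 55.8450° be the start→goal bearing.
Normalize: d = |goal − start| / ρ = 7.178057/4.94 = 1.453048, α = (θ_start − ψ) mod 360° = 151.0550° = 2.636407 rad, β = (θ_goal − ψ) mod 360° = 352.0550° = 6.144518 rad.
Common terms: sin α = 0.483970, cos α = -0.875084, sin β = -0.138223, cos β = 0.990401, cos(α−β) = -0.933580, d² = 2.111348. Work in radians in the unit-radius frame; every candidate has L = ρ·(t + p + q).
LSL: p² = 2 + d² − 2cos(α−β) + 2d(sin α − sin β) = 7.786662; p = √p² = 2.790459; φ = atan2(cos β − cos α, d + sin α − sin β) = 0.732221 rad; t = (φ − α) mod 2π = 4.378999 rad, q = (β − φ) mod 2π = 5.412298 rad → L = 4.94·(4.378999 + 2.790459 + 5.412298) = 4.94·12.581756 = 62.153875 m
RSR: p² = 2 + d² − 2cos(α−β) + 2d(sin β − sin α) = 4.170357; p = √p² = 2.042145; φ = atan2(cos α − cos β, d − sin α + sin β) = -1.151789 rad; t = (α − φ) mod 2π = 3.788196 rad, q = (φ − β) mod 2π = 5.270063 rad → L = 4.94·(3.788196 + 2.042145 + 5.270063) = 4.94·11.100404 = 54.835995 m
LSR: p² = d² − 2 + 2cos(α−β) + 2d(sin α + sin β) = -0.751038 < 0 → infeasible
RSL: p² = d² − 2 + 2cos(α−β) − 2d(sin α + sin β) = -2.760587 < 0 → infeasible
RLR: c = (6 − d² + 2cos(α−β) + 2d(sin α − sin β))/8 = 0.478705; p = 2π − arccos c = 5.211569 rad; φ = atan2(cos α − cos β, d − sin α + sin β) = -1.151789 rad; t = (α − φ + p/2) mod 2π = 0.110795 rad, q = (α − β − t + p) mod 2π = 1.592662 rad → L = 4.94·(0.110795 + 5.211569 + 1.592662) = 4.94·6.915025 = 34.160226 m
LRL: c = (6 − d² + 2cos(α−β) − 2d(sin α − sin β))/8 = 0.026667; p = 2π − arccos c = 4.739059 rad; φ = atan2(cos β − cos α, d + sin α − sin β) = 0.732221 rad; t = (φ − α + p/2) mod 2π = 0.465344 rad, q = (β − α − t + p) mod 2π = 1.498642 rad → L = 4.94·(0.465344 + 4.739059 + 1.498642) = 4.94·6.703045 = 33.113044 m
Shortest: LRL with L = 33.113044 m ≈ 33.1130 m
Convert LRL to answer units (arcs ×180/π): t = 0.465344·180/π = 26.6622°, p = 4.739059·180/π = 271.5281°, q = 1.498642·180/π = 85.8659°, L = 33.1130 m.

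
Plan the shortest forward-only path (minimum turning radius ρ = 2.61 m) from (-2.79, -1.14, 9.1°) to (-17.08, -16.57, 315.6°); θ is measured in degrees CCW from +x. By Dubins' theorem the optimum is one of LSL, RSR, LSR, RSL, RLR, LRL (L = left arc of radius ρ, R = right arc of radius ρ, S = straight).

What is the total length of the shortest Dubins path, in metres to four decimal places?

Let ψ = atan2(Δy, Δx) = atan2(-15.43, -14.29) = -132.8033° be the start→goal bearing.
Normalize: d = |goal − start| / ρ = 21.030668/2.61 = 8.057727, α = (θ_start − ψ) mod 360° = 141.9033° = 2.476680 rad, β = (θ_goal − ψ) mod 360° = 88.4033° = 1.542929 rad.
Common terms: sin α = 0.616990, cos α = -0.786971, sin β = 0.999612, cos β = 0.027864, cos(α−β) = 0.594823, d² = 64.926968. Work in radians in the unit-radius frame; every candidate has L = ρ·(t + p + q).
LSL: p² = 2 + d² − 2cos(α−β) + 2d(sin α − sin β) = 59.571203; p = √p² = 7.718238; φ = atan2(cos β − cos α, d + sin α − sin β) = 0.105770 rad; t = (φ − α) mod 2π = 3.912275 rad, q = (β − φ) mod 2π = 1.437159 rad → L = 2.61·(3.912275 + 7.718238 + 1.437159) = 2.61·13.067672 = 34.106625 m
RSR: p² = 2 + d² − 2cos(α−β) + 2d(sin β − sin α) = 71.903442; p = √p² = 8.479590; φ = atan2(cos α − cos β, d − sin α + sin β) = -0.096242 rad; t = (α − φ) mod 2π = 2.572922 rad, q = (φ − β) mod 2π = 4.644014 rad → L = 2.61·(2.572922 + 8.479590 + 4.644014) = 2.61·15.696526 = 40.967933 m
LSR: p² = d² − 2 + 2cos(α−β) + 2d(sin α + sin β) = 90.168889; p = √p² = 9.495730; φ = atan2(−cos α − cos β, d + sin α + sin β) − atan2(−2, p) = 0.285893 rad; t = (φ − α) mod 2π = 4.092398 rad, q = (φ − β) mod 2π = 5.026149 rad → L = 2.61·(4.092398 + 9.495730 + 5.026149) = 2.61·18.614276 = 48.583262 m
RSL: p² = d² − 2 + 2cos(α−β) − 2d(sin α + sin β) = 38.064339; p = √p² = 6.169630; φ = atan2(cos α + cos β, d − sin α − sin β) − atan2(2, p) = -0.430792 rad; t = (α − φ) mod 2π = 2.907472 rad, q = (β − φ) mod 2π = 1.973721 rad → L = 2.61·(2.907472 + 6.169630 + 1.973721) = 2.61·11.050823 = 28.842648 m
RLR: c = (6 − d² + 2cos(α−β) + 2d(sin α − sin β))/8 = -7.987930, |c| > 1 → infeasible
LRL: c = (6 − d² + 2cos(α−β) − 2d(sin α − sin β))/8 = -6.446400, |c| > 1 → infeasible
Shortest: RSL with L = 28.842648 m ≈ 28.8426 m

28.8426 m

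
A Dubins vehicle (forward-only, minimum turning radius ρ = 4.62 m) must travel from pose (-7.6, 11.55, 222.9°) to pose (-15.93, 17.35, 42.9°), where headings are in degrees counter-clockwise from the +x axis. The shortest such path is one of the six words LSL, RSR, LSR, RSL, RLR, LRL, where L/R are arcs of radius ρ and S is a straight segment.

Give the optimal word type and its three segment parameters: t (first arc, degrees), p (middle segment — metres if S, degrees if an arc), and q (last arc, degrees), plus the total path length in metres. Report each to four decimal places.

Let ψ = atan2(Δy, Δx) = atan2(5.80, -8.33) = 145.1513° be the start→goal bearing.
Normalize: d = |goal − start| / ρ = 10.150315/4.62 = 2.197038, α = (θ_start − ψ) mod 360° = 77.7487° = 1.356970 rad, β = (θ_goal − ψ) mod 360° = 257.7487° = 4.498563 rad.
Common terms: sin α = 0.977226, cos α = 0.212200, sin β = -0.977226, cos β = -0.212200, cos(α−β) = -1.000000, d² = 4.826976. Work in radians in the unit-radius frame; every candidate has L = ρ·(t + p + q).
LSL: p² = 2 + d² − 2cos(α−β) + 2d(sin α − sin β) = 17.414988; p = √p² = 4.173127; φ = atan2(cos β − cos α, d + sin α − sin β) = -0.101875 rad; t = (φ − α) mod 2π = 4.824340 rad, q = (β − φ) mod 2π = 4.600438 rad → L = 4.62·(4.824340 + 4.173127 + 4.600438) = 4.62·13.597905 = 62.822320 m
RSR: p² = 2 + d² − 2cos(α−β) + 2d(sin β − sin α) = 0.238964; p = √p² = 0.488839; φ = atan2(cos α − cos β, d − sin α + sin β) = 1.051524 rad; t = (α − φ) mod 2π = 0.305446 rad, q = (φ − β) mod 2π = 2.836147 rad → L = 4.62·(0.305446 + 0.488839 + 2.836147) = 4.62·3.630432 = 16.772596 m
LSR: p² = d² − 2 + 2cos(α−β) + 2d(sin α + sin β) = 0.826976; p = √p² = 0.909382; φ = atan2(−cos α − cos β, d + sin α + sin β) − atan2(−2, p) = 1.144048 rad; t = (φ − α) mod 2π = 6.070263 rad, q = (φ − β) mod 2π = 2.928671 rad → L = 4.62·(6.070263 + 0.909382 + 2.928671) = 4.62·9.908316 = 45.776420 m
RSL: p² = d² − 2 + 2cos(α−β) − 2d(sin α + sin β) = 0.826976; p = √p² = 0.909382; φ = atan2(cos α + cos β, d − sin α − sin β) − atan2(2, p) = -1.144048 rad; t = (α − φ) mod 2π = 2.501018 rad, q = (β − φ) mod 2π = 5.642611 rad → L = 4.62·(2.501018 + 0.909382 + 5.642611) = 4.62·9.053011 = 41.824913 m
RLR: c = (6 − d² + 2cos(α−β) + 2d(sin α − sin β))/8 = 0.970130; p = 2π − arccos c = 6.038153 rad; φ = atan2(cos α − cos β, d − sin α + sin β) = 1.051524 rad; t = (α − φ + p/2) mod 2π = 3.324522 rad, q = (α − β − t + p) mod 2π = 5.855223 rad → L = 4.62·(3.324522 + 6.038153 + 5.855223) = 4.62·15.217899 = 70.306693 m
LRL: c = (6 − d² + 2cos(α−β) − 2d(sin α − sin β))/8 = -1.176873, |c| > 1 → infeasible
Shortest: RSR with L = 16.772596 m ≈ 16.7726 m
Convert RSR to answer units (arcs ×180/π): t = 0.305446·180/π = 17.5008°, p = ρ·p = 4.62·0.488839 = 2.2584 m, q = 2.836147·180/π = 162.4992°, L = 16.7726 m.

RSR: t = 17.5008°, p = 2.2584 m, q = 162.4992°, L = 16.7726 m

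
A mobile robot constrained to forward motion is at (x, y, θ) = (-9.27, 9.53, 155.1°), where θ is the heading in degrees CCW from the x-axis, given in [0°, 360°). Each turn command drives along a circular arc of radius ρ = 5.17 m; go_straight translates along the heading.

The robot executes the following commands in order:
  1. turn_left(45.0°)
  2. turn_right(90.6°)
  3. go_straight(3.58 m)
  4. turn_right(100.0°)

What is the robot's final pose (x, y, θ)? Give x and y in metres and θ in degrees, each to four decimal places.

set_pose: (x, y, θ) = (-9.2700, 9.5300, 155.1000°), ρ = 5.17
turn_left(45.0°): centre at ρ to the left, rotate +45.0° → (-13.2235, 9.6957, 200.1000°)
turn_right(90.6°): centre at ρ to the right, rotate −90.6° → (-19.8737, 12.8250, 109.5000°)
go_straight(3.58): x += 3.58·cos θ, y += 3.58·sin θ → (-21.0687, 16.1997, 109.5000°)
turn_right(100.0°): centre at ρ to the right, rotate −100.0° → (-17.0485, 23.0246, 9.5000°)

(-17.0485, 23.0246, 9.5000°)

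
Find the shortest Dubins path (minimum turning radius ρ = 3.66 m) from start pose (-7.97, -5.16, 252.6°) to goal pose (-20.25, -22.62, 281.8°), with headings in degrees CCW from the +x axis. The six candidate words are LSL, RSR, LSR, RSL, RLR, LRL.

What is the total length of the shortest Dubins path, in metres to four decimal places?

21.7390 m

Let ψ = atan2(Δy, Δx) = atan2(-17.46, -12.28) = -125.1196° be the start→goal bearing.
Normalize: d = |goal − start| / ρ = 21.345960/3.66 = 5.832229, α = (θ_start − ψ) mod 360° = 17.7196° = 0.309265 rad, β = (θ_goal − ψ) mod 360° = 46.9196° = 0.818901 rad.
Common terms: sin α = 0.304358, cos α = 0.952558, sin β = 0.730395, cos β = 0.683024, cos(α−β) = 0.872922, d² = 34.014900. Work in radians in the unit-radius frame; every candidate has L = ρ·(t + p + q).
LSL: p² = 2 + d² − 2cos(α−β) + 2d(sin α − sin β) = 29.299562; p = √p² = 5.412907; φ = atan2(cos β − cos α, d + sin α − sin β) = -0.049815 rad; t = (φ − α) mod 2π = 5.924106 rad, q = (β − φ) mod 2π = 0.868716 rad → L = 3.66·(5.924106 + 5.412907 + 0.868716) = 3.66·12.205728 = 44.672966 m
RSR: p² = 2 + d² − 2cos(α−β) + 2d(sin β − sin α) = 39.238550; p = √p² = 6.264068; φ = atan2(cos α − cos β, d − sin α + sin β) = 0.043042 rad; t = (α − φ) mod 2π = 0.266223 rad, q = (φ − β) mod 2π = 5.507326 rad → L = 3.66·(0.266223 + 6.264068 + 5.507326) = 3.66·12.037617 = 44.057679 m
LSR: p² = d² − 2 + 2cos(α−β) + 2d(sin α + sin β) = 45.830587; p = √p² = 6.769829; φ = atan2(−cos α − cos β, d + sin α + sin β) − atan2(−2, p) = 0.053433 rad; t = (φ − α) mod 2π = 6.027354 rad, q = (φ − β) mod 2π = 5.517718 rad → L = 3.66·(6.027354 + 6.769829 + 5.517718) = 3.66·18.314901 = 67.032539 m
RSL: p² = d² − 2 + 2cos(α−β) − 2d(sin α + sin β) = 21.690902; p = √p² = 4.657349; φ = atan2(cos α + cos β, d − sin α − sin β) − atan2(2, p) = -0.077048 rad; t = (α − φ) mod 2π = 0.386313 rad, q = (β − φ) mod 2π = 0.895949 rad → L = 3.66·(0.386313 + 4.657349 + 0.895949) = 3.66·5.939611 = 21.738975 m
RLR: c = (6 − d² + 2cos(α−β) + 2d(sin α − sin β))/8 = -3.904819, |c| > 1 → infeasible
LRL: c = (6 − d² + 2cos(α−β) − 2d(sin α − sin β))/8 = -2.662445, |c| > 1 → infeasible
Shortest: RSL with L = 21.738975 m ≈ 21.7390 m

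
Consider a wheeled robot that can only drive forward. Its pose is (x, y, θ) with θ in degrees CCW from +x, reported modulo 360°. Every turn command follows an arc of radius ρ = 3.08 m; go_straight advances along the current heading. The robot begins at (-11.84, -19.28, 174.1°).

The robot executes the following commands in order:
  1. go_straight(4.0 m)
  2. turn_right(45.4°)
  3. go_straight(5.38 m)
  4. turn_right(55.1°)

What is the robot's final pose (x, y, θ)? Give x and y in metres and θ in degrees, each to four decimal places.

set_pose: (x, y, θ) = (-11.8400, -19.2800, 174.1000°), ρ = 3.08
go_straight(4.0): x += 4.0·cos θ, y += 4.0·sin θ → (-15.8188, -18.8688, 174.1000°)
turn_right(45.4°): centre at ρ to the right, rotate −45.4° → (-17.9059, -17.7309, 128.7000°)
go_straight(5.38): x += 5.38·cos θ, y += 5.38·sin θ → (-21.2697, -13.5322, 128.7000°)
turn_right(55.1°): centre at ρ to the right, rotate −55.1° → (-21.8207, -10.7368, 73.6000°)

(-21.8207, -10.7368, 73.6000°)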